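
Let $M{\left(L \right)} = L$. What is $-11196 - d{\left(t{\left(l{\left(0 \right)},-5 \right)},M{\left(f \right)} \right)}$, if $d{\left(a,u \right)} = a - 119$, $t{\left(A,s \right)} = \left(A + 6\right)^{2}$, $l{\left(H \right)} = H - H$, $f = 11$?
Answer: $-11113$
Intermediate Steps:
$l{\left(H \right)} = 0$
$t{\left(A,s \right)} = \left(6 + A\right)^{2}$
$d{\left(a,u \right)} = -119 + a$
$-11196 - d{\left(t{\left(l{\left(0 \right)},-5 \right)},M{\left(f \right)} \right)} = -11196 - \left(-119 + \left(6 + 0\right)^{2}\right) = -11196 - \left(-119 + 6^{2}\right) = -11196 - \left(-119 + 36\right) = -11196 - -83 = -11196 + 83 = -11113$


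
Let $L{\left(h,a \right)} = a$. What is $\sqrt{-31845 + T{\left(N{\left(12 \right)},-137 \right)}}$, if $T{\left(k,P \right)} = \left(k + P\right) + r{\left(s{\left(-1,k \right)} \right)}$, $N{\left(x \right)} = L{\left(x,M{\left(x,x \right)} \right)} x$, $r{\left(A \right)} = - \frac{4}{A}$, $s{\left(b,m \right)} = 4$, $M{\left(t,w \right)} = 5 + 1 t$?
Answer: $3 i \sqrt{3531} \approx 178.27 i$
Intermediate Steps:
$M{\left(t,w \right)} = 5 + t$
$N{\left(x \right)} = x \left(5 + x\right)$ ($N{\left(x \right)} = \left(5 + x\right) x = x \left(5 + x\right)$)
$T{\left(k,P \right)} = -1 + P + k$ ($T{\left(k,P \right)} = \left(k + P\right) - \frac{4}{4} = \left(P + k\right) - 1 = -1 + P + k$)
$\sqrt{-31845 + T{\left(N{\left(12 \right)},-137 \right)}} = \sqrt{-31845 - \left(138 - 12 \left(5 + 12\right)\right)} = \sqrt{-31845 - -66} = \sqrt{-31845 + 66} = \sqrt{-31779} = 3 i \sqrt{3531}$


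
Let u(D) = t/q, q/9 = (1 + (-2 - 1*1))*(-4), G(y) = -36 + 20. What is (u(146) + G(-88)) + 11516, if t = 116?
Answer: 207029/18 ≈ 11502.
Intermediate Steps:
G(y) = -16
q = 72 (q = 9*((1 + (-2 - 1*1))*(-4)) = 9*((1 + (-2 - 1))*(-4)) = 9*((1 - 3)*(-4)) = 9*(-2*(-4)) = 9*8 = 72)
u(D) = 29/18 (u(D) = 116/72 = 116*(1/72) = 29/18)
(u(146) + G(-88)) + 11516 = (29/18 - 16) + 11516 = -259/18 + 11516 = 207029/18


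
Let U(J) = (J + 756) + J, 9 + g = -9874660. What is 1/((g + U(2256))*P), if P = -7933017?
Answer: 1/78294125912817 ≈ 1.2772e-14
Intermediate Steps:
g = -9874669 (g = -9 - 9874660 = -9874669)
U(J) = 756 + 2*J (U(J) = (756 + J) + J = 756 + 2*J)
1/((g + U(2256))*P) = 1/((-9874669 + (756 + 2*2256))*(-7933017)) = -1/7933017/(-9874669 + (756 + 4512)) = -1/7933017/(-9874669 + 5268) = -1/7933017/(-9869401) = -1/9869401*(-1/7933017) = 1/78294125912817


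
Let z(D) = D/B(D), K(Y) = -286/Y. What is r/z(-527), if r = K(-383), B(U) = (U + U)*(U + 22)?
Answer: -288860/383 ≈ -754.20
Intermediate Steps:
B(U) = 2*U*(22 + U) (B(U) = (2*U)*(22 + U) = 2*U*(22 + U))
z(D) = 1/(2*(22 + D)) (z(D) = D/((2*D*(22 + D))) = D*(1/(2*D*(22 + D))) = 1/(2*(22 + D)))
r = 286/383 (r = -286/(-383) = -286*(-1/383) = 286/383 ≈ 0.74674)
r/z(-527) = 286/(383*((1/(2*(22 - 527))))) = 286/(383*(((½)/(-505)))) = 286/(383*(((½)*(-1/505)))) = 286/(383*(-1/1010)) = (286/383)*(-1010) = -288860/383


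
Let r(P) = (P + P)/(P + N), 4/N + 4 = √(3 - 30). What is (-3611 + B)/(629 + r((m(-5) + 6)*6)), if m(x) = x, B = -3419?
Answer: -1521805190/136619719 + 253080*I*√3/136619719 ≈ -11.139 + 0.0032085*I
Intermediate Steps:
N = 4/(-4 + 3*I*√3) (N = 4/(-4 + √(3 - 30)) = 4/(-4 + √(-27)) = 4/(-4 + 3*I*√3) ≈ -0.37209 - 0.48336*I)
r(P) = 2*P/(-16/43 + P - 12*I*√3/43) (r(P) = (P + P)/(P + (-16/43 - 12*I*√3/43)) = (2*P)/(-16/43 + P - 12*I*√3/43) = 2*P/(-16/43 + P - 12*I*√3/43))
(-3611 + B)/(629 + r((m(-5) + 6)*6)) = (-3611 - 3419)/(629 + 86*((-5 + 6)*6)/(-16 + 43*((-5 + 6)*6) - 12*I*√3)) = -7030/(629 + 86*(1*6)/(-16 + 43*(1*6) - 12*I*√3)) = -7030/(629 + 86*6/(-16 + 43*6 - 12*I*√3)) = -7030/(629 + 86*6/(-16 + 258 - 12*I*√3)) = -7030/(629 + 86*6/(242 - 12*I*√3)) = -7030/(629 + 516/(242 - 12*I*√3))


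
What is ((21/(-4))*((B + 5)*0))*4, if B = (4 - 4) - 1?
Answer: 0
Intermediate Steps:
B = -1 (B = 0 - 1 = -1)
((21/(-4))*((B + 5)*0))*4 = ((21/(-4))*((-1 + 5)*0))*4 = ((21*(-1/4))*(4*0))*4 = -21/4*0*4 = 0*4 = 0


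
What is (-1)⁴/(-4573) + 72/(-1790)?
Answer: -165523/4092835 ≈ -0.040442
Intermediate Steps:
(-1)⁴/(-4573) + 72/(-1790) = 1*(-1/4573) + 72*(-1/1790) = -1/4573 - 36/895 = -165523/4092835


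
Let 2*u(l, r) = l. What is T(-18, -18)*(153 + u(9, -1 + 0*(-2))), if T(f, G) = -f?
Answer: 2835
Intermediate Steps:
u(l, r) = l/2
T(-18, -18)*(153 + u(9, -1 + 0*(-2))) = (-1*(-18))*(153 + (½)*9) = 18*(153 + 9/2) = 18*(315/2) = 2835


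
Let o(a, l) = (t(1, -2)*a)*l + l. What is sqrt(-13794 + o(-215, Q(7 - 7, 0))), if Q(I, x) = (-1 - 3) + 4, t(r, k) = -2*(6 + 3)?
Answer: 11*I*sqrt(114) ≈ 117.45*I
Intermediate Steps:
t(r, k) = -18 (t(r, k) = -2*9 = -18)
Q(I, x) = 0 (Q(I, x) = -4 + 4 = 0)
o(a, l) = l - 18*a*l (o(a, l) = (-18*a)*l + l = -18*a*l + l = l - 18*a*l)
sqrt(-13794 + o(-215, Q(7 - 7, 0))) = sqrt(-13794 + 0*(1 - 18*(-215))) = sqrt(-13794 + 0*(1 + 3870)) = sqrt(-13794 + 0*3871) = sqrt(-13794 + 0) = sqrt(-13794) = 11*I*sqrt(114)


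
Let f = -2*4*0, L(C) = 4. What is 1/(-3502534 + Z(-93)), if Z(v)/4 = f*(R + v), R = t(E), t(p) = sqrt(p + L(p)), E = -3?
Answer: -1/3502534 ≈ -2.8551e-7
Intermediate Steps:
t(p) = sqrt(4 + p) (t(p) = sqrt(p + 4) = sqrt(4 + p))
R = 1 (R = sqrt(4 - 3) = sqrt(1) = 1)
f = 0 (f = -8*0 = 0)
Z(v) = 0 (Z(v) = 4*(0*(1 + v)) = 4*0 = 0)
1/(-3502534 + Z(-93)) = 1/(-3502534 + 0) = 1/(-3502534) = -1/3502534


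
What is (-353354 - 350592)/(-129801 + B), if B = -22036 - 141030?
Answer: 703946/292867 ≈ 2.4036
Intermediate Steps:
B = -163066
(-353354 - 350592)/(-129801 + B) = (-353354 - 350592)/(-129801 - 163066) = -703946/(-292867) = -703946*(-1/292867) = 703946/292867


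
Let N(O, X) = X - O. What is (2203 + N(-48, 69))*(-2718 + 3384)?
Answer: 1545120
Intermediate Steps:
(2203 + N(-48, 69))*(-2718 + 3384) = (2203 + (69 - 1*(-48)))*(-2718 + 3384) = (2203 + (69 + 48))*666 = (2203 + 117)*666 = 2320*666 = 1545120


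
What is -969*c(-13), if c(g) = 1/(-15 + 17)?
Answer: -969/2 ≈ -484.50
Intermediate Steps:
c(g) = ½ (c(g) = 1/2 = ½)
-969*c(-13) = -969*½ = -969/2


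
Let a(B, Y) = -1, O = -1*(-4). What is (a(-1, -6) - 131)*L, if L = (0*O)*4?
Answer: 0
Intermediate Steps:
O = 4
L = 0 (L = (0*4)*4 = 0*4 = 0)
(a(-1, -6) - 131)*L = (-1 - 131)*0 = -132*0 = 0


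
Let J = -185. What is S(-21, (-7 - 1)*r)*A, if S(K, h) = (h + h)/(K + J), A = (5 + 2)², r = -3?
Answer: -1176/103 ≈ -11.417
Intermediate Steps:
A = 49 (A = 7² = 49)
S(K, h) = 2*h/(-185 + K) (S(K, h) = (h + h)/(K - 185) = (2*h)/(-185 + K) = 2*h/(-185 + K))
S(-21, (-7 - 1)*r)*A = (2*((-7 - 1)*(-3))/(-185 - 21))*49 = (2*(-8*(-3))/(-206))*49 = (2*24*(-1/206))*49 = -24/103*49 = -1176/103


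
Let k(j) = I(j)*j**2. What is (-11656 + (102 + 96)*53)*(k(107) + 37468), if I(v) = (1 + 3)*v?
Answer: -5737537680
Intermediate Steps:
I(v) = 4*v
k(j) = 4*j**3 (k(j) = (4*j)*j**2 = 4*j**3)
(-11656 + (102 + 96)*53)*(k(107) + 37468) = (-11656 + (102 + 96)*53)*(4*107**3 + 37468) = (-11656 + 198*53)*(4*1225043 + 37468) = (-11656 + 10494)*(4900172 + 37468) = -1162*4937640 = -5737537680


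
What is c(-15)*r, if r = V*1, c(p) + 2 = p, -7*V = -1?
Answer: -17/7 ≈ -2.4286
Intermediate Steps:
V = ⅐ (V = -⅐*(-1) = ⅐ ≈ 0.14286)
c(p) = -2 + p
r = ⅐ (r = (⅐)*1 = ⅐ ≈ 0.14286)
c(-15)*r = (-2 - 15)*(⅐) = -17*⅐ = -17/7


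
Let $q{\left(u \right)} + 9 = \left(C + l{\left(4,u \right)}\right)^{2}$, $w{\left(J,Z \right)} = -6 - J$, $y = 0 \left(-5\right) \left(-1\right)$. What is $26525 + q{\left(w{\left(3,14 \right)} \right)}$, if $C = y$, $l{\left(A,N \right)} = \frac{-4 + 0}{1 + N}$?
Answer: $\frac{106065}{4} \approx 26516.0$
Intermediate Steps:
$l{\left(A,N \right)} = - \frac{4}{1 + N}$
$y = 0$ ($y = 0 \left(-1\right) = 0$)
$C = 0$
$q{\left(u \right)} = -9 + \frac{16}{\left(1 + u\right)^{2}}$ ($q{\left(u \right)} = -9 + \left(0 - \frac{4}{1 + u}\right)^{2} = -9 + \left(- \frac{4}{1 + u}\right)^{2} = -9 + \frac{16}{\left(1 + u\right)^{2}}$)
$26525 + q{\left(w{\left(3,14 \right)} \right)} = 26525 - \left(9 - \frac{16}{\left(1 - 9\right)^{2}}\right) = 26525 - \left(9 - \frac{16}{64}\right) = 26525 + \left(-9 + 16 \cdot \frac{1}{64}\right) = 26525 + \left(-9 + \frac{1}{4}\right) = 26525 - \frac{35}{4} = \frac{106065}{4}$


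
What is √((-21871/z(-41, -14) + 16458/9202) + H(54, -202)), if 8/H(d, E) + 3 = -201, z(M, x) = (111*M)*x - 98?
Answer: √4893639024396237234/1865944752 ≈ 1.1855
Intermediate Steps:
z(M, x) = -98 + 111*M*x (z(M, x) = 111*M*x - 98 = -98 + 111*M*x)
H(d, E) = -2/51 (H(d, E) = 8/(-3 - 201) = 8/(-204) = 8*(-1/204) = -2/51)
√((-21871/z(-41, -14) + 16458/9202) + H(54, -202)) = √((-21871/(-98 + 111*(-41)*(-14)) + 16458/9202) - 2/51) = √((-21871/(-98 + 63714) + 16458*(1/9202)) - 2/51) = √((-21871/63616 + 8229/4601) - 2/51) = √(422867593/292697216 - 2/51) = √(20980852811/14927558016) = √4893639024396237234/1865944752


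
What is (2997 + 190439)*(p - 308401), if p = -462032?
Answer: -149029477788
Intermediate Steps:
(2997 + 190439)*(p - 308401) = (2997 + 190439)*(-462032 - 308401) = 193436*(-770433) = -149029477788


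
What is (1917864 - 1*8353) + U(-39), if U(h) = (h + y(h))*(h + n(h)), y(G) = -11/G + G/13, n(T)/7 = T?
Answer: 1922527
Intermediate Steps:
n(T) = 7*T
y(G) = -11/G + G/13 (y(G) = -11/G + G*(1/13) = -11/G + G/13)
U(h) = 8*h*(-11/h + 14*h/13) (U(h) = (h + (-11/h + h/13))*(h + 7*h) = (-11/h + 14*h/13)*(8*h) = 8*h*(-11/h + 14*h/13))
(1917864 - 1*8353) + U(-39) = (1917864 - 1*8353) + (-88 + (112/13)*(-39)²) = (1917864 - 8353) + (-88 + (112/13)*1521) = 1909511 + (-88 + 13104) = 1909511 + 13016 = 1922527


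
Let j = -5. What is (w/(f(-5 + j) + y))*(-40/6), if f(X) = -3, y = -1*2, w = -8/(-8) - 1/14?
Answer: 26/21 ≈ 1.2381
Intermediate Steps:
w = 13/14 (w = -8*(-1/8) - 1*1/14 = 1 - 1/14 = 13/14 ≈ 0.92857)
y = -2
(w/(f(-5 + j) + y))*(-40/6) = (13/(14*(-3 - 2)))*(-40/6) = ((13/14)/(-5))*(-40*1/6) = ((13/14)*(-1/5))*(-20/3) = -13/70*(-20/3) = 26/21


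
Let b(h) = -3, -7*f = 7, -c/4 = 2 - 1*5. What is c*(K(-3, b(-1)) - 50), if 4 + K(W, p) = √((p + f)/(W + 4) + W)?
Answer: -648 + 12*I*√7 ≈ -648.0 + 31.749*I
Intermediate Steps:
c = 12 (c = -4*(2 - 1*5) = -4*(2 - 5) = -4*(-3) = 12)
f = -1 (f = -⅐*7 = -1)
K(W, p) = -4 + √(W + (-1 + p)/(4 + W)) (K(W, p) = -4 + √((p - 1)/(W + 4) + W) = -4 + √((-1 + p)/(4 + W) + W) = -4 + √(W + (-1 + p)/(4 + W)))
c*(K(-3, b(-1)) - 50) = 12*((-4 + √((-1 - 3 - 3*(4 - 3))/(4 - 3))) - 50) = 12*((-4 + √((-1 - 3 - 3*1)/1)) - 50) = 12*((-4 + √(1*(-1 - 3 - 3))) - 50) = 12*((-4 + √(1*(-7))) - 50) = 12*((-4 + √(-7)) - 50) = 12*((-4 + I*√7) - 50) = 12*(-54 + I*√7) = -648 + 12*I*√7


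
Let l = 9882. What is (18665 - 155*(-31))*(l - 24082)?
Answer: -333274000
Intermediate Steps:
(18665 - 155*(-31))*(l - 24082) = (18665 - 155*(-31))*(9882 - 24082) = (18665 + 4805)*(-14200) = 23470*(-14200) = -333274000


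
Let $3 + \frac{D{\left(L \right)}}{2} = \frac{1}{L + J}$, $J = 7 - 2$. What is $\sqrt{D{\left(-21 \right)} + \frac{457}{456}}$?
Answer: $\frac{2 i \sqrt{4161}}{57} \approx 2.2634 i$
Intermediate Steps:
$J = 5$
$D{\left(L \right)} = -6 + \frac{2}{5 + L}$ ($D{\left(L \right)} = -6 + \frac{2}{L + 5} = -6 + \frac{2}{5 + L}$)
$\sqrt{D{\left(-21 \right)} + \frac{457}{456}} = \sqrt{\frac{2 \left(-14 - -63\right)}{5 - 21} + \frac{457}{456}} = \sqrt{\frac{2 \left(-14 + 63\right)}{-16} + 457 \cdot \frac{1}{456}} = \sqrt{2 \left(- \frac{1}{16}\right) 49 + \frac{457}{456}} = \sqrt{- \frac{49}{8} + \frac{457}{456}} = \sqrt{- \frac{292}{57}} = \frac{2 i \sqrt{4161}}{57}$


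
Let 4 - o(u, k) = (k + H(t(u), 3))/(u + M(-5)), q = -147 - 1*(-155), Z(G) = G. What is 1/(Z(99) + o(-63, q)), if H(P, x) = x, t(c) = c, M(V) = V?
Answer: 68/7015 ≈ 0.0096935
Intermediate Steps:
q = 8 (q = -147 + 155 = 8)
o(u, k) = 4 - (3 + k)/(-5 + u) (o(u, k) = 4 - (k + 3)/(u - 5) = 4 - (3 + k)/(-5 + u))
1/(Z(99) + o(-63, q)) = 1/(99 + (-23 - 1*8 + 4*(-63))/(-5 - 63)) = 1/(99 + (-23 - 8 - 252)/(-68)) = 1/(99 - 1/68*(-283)) = 1/(99 + 283/68) = 1/(7015/68) = 68/7015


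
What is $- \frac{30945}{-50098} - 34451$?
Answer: $- \frac{1725895253}{50098} \approx -34450.0$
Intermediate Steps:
$- \frac{30945}{-50098} - 34451 = \left(-30945\right) \left(- \frac{1}{50098}\right) - 34451 = \frac{30945}{50098} - 34451 = - \frac{1725895253}{50098}$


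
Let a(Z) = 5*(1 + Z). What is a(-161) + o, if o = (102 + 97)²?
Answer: 38801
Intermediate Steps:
a(Z) = 5 + 5*Z
o = 39601 (o = 199² = 39601)
a(-161) + o = (5 + 5*(-161)) + 39601 = (5 - 805) + 39601 = -800 + 39601 = 38801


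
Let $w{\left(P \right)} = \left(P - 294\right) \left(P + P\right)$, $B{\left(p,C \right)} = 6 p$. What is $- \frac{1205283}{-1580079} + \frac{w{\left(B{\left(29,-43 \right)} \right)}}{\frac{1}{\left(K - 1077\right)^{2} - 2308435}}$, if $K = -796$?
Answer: $- \frac{26386909237496159}{526693} \approx -5.0099 \cdot 10^{10}$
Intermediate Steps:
$w{\left(P \right)} = 2 P \left(-294 + P\right)$ ($w{\left(P \right)} = \left(-294 + P\right) 2 P = 2 P \left(-294 + P\right)$)
$- \frac{1205283}{-1580079} + \frac{w{\left(B{\left(29,-43 \right)} \right)}}{\frac{1}{\left(K - 1077\right)^{2} - 2308435}} = - \frac{1205283}{-1580079} + \frac{2 \cdot 6 \cdot 29 \left(-294 + 6 \cdot 29\right)}{\frac{1}{\left(-796 - 1077\right)^{2} - 2308435}} = \left(-1205283\right) \left(- \frac{1}{1580079}\right) + \frac{2 \cdot 174 \left(-294 + 174\right)}{\frac{1}{\left(-1873\right)^{2} - 2308435}} = \frac{401761}{526693} + \frac{2 \cdot 174 \left(-120\right)}{\frac{1}{3508129 - 2308435}} = \frac{401761}{526693} - \frac{41760}{\frac{1}{1199694}} = \frac{401761}{526693} - 41760 \frac{1}{\frac{1}{1199694}} = \frac{401761}{526693} - 50099221440 = - \frac{26386909237496159}{526693}$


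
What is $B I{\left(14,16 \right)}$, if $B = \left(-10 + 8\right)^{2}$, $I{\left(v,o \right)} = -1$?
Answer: $-4$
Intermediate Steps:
$B = 4$ ($B = \left(-2\right)^{2} = 4$)
$B I{\left(14,16 \right)} = 4 \left(-1\right) = -4$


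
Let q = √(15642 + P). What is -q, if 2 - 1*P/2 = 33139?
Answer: -2*I*√12658 ≈ -225.02*I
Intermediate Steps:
P = -66274 (P = 4 - 2*33139 = 4 - 66278 = -66274)
q = 2*I*√12658 (q = √(15642 - 66274) = √(-50632) = 2*I*√12658 ≈ 225.02*I)
-q = -2*I*√12658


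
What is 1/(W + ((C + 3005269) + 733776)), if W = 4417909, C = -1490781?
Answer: 1/6666173 ≈ 1.5001e-7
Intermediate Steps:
1/(W + ((C + 3005269) + 733776)) = 1/(4417909 + ((-1490781 + 3005269) + 733776)) = 1/(4417909 + (1514488 + 733776)) = 1/(4417909 + 2248264) = 1/6666173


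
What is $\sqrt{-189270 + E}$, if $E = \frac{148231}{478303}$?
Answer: $\frac{i \sqrt{43299938619717437}}{478303} \approx 435.05 i$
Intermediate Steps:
$E = \frac{148231}{478303}$ ($E = 148231 \cdot \frac{1}{478303} = \frac{148231}{478303} \approx 0.30991$)
$\sqrt{-189270 + E} = \sqrt{-189270 + \frac{148231}{478303}} = \sqrt{- \frac{90528260579}{478303}} = \frac{i \sqrt{43299938619717437}}{478303}$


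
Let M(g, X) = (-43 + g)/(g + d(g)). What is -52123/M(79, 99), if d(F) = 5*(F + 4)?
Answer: -12874381/18 ≈ -7.1524e+5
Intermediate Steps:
d(F) = 20 + 5*F (d(F) = 5*(4 + F) = 20 + 5*F)
M(g, X) = (-43 + g)/(20 + 6*g) (M(g, X) = (-43 + g)/(g + (20 + 5*g)) = (-43 + g)/(20 + 6*g))
-52123/M(79, 99) = -52123*2*(10 + 3*79)/(-43 + 79) = -52123/((½)*36/(10 + 237)) = -52123/((½)*36/247) = -52123/((½)*(1/247)*36) = -52123/18/247 = -52123*247/18 = -12874381/18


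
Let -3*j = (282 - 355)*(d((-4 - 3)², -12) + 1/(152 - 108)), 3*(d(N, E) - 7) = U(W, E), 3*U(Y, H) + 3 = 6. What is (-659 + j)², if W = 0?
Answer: 36130786561/156816 ≈ 2.3040e+5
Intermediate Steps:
U(Y, H) = 1 (U(Y, H) = -1 + (⅓)*6 = -1 + 2 = 1)
d(N, E) = 22/3 (d(N, E) = 7 + (⅓)*1 = 7 + ⅓ = 22/3)
j = 70883/396 (j = -(282 - 355)*(22/3 + 1/(152 - 108))/3 = -(-73)*(22/3 + 1/44)/3 = -(-73)*971/(3*132) = -⅓*(-70883/132) = 70883/396 ≈ 179.00)
(-659 + j)² = (-659 + 70883/396)² = (-190081/396)² = 36130786561/156816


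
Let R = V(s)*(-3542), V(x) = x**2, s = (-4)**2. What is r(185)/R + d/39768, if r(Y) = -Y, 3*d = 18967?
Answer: 2152554553/13522392576 ≈ 0.15918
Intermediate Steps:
s = 16
d = 18967/3 (d = (1/3)*18967 = 18967/3 ≈ 6322.3)
R = -906752 (R = 16**2*(-3542) = 256*(-3542) = -906752)
r(185)/R + d/39768 = -1*185/(-906752) + (18967/3)/39768 = -185*(-1/906752) + (18967/3)*(1/39768) = 185/906752 + 18967/119304 = 2152554553/13522392576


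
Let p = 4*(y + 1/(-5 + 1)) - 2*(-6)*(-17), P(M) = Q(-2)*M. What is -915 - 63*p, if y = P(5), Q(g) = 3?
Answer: 8220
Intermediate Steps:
P(M) = 3*M
y = 15 (y = 3*5 = 15)
p = -145 (p = 4*(15 + 1/(-5 + 1)) - 2*(-6)*(-17) = 4*(15 + 1/(-4)) + 12*(-17) = 4*(15 - 1/4) - 204 = 4*(59/4) - 204 = 59 - 204 = -145)
-915 - 63*p = -915 - 63*(-145) = -915 + 9135 = 8220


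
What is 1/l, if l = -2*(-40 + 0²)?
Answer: 1/80 ≈ 0.012500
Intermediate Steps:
l = 80 (l = -2*(-40 + 0) = -2*(-40) = 80)
1/l = 1/80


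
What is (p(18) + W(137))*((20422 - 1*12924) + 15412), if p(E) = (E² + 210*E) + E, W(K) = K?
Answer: 97573690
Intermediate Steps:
p(E) = E² + 211*E
(p(18) + W(137))*((20422 - 1*12924) + 15412) = (18*(211 + 18) + 137)*((20422 - 1*12924) + 15412) = (18*229 + 137)*((20422 - 12924) + 15412) = (4122 + 137)*(7498 + 15412) = 4259*22910 = 97573690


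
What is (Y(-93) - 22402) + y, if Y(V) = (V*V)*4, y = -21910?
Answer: -9716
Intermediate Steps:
Y(V) = 4*V² (Y(V) = V²*4 = 4*V²)
(Y(-93) - 22402) + y = (4*(-93)² - 22402) - 21910 = (4*8649 - 22402) - 21910 = (34596 - 22402) - 21910 = 12194 - 21910 = -9716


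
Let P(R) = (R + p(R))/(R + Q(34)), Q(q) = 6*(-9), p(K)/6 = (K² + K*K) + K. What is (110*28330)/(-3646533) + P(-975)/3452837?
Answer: -336778517668475/392606657635773 ≈ -0.85780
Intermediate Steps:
p(K) = 6*K + 12*K² (p(K) = 6*((K² + K*K) + K) = 6*((K² + K²) + K) = 6*(2*K² + K) = 6*(K + 2*K²) = 6*K + 12*K²)
Q(q) = -54
P(R) = (R + 6*R*(1 + 2*R))/(-54 + R) (P(R) = (R + 6*R*(1 + 2*R))/(R - 54) = (R + 6*R*(1 + 2*R))/(-54 + R))
(110*28330)/(-3646533) + P(-975)/3452837 = (110*28330)/(-3646533) - 975*(7 + 12*(-975))/(-54 - 975)/3452837 = 3116300*(-1/3646533) - 975*(7 - 11700)/(-1029)*(1/3452837) = -283300/331503 - 975*(-1/1029)*(-11693)*(1/3452837) = -283300/331503 - 3800225/343*1/3452837 = -283300/331503 - 3800225/1184323091 = -336778517668475/392606657635773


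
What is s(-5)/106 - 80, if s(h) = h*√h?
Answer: -80 - 5*I*√5/106 ≈ -80.0 - 0.10547*I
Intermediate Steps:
s(h) = h^(3/2)
s(-5)/106 - 80 = (-5)^(3/2)/106 - 80 = -5*I*√5*(1/106) - 80 = -5*I*√5/106 - 80 = -80 - 5*I*√5/106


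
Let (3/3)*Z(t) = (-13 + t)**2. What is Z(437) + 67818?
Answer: 247594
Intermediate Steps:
Z(t) = (-13 + t)**2
Z(437) + 67818 = (-13 + 437)**2 + 67818 = 424**2 + 67818 = 179776 + 67818 = 247594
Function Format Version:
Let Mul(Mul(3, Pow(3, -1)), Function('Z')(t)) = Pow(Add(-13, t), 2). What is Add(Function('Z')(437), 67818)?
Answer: 247594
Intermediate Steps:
Function('Z')(t) = Pow(Add(-13, t), 2)
Add(Function('Z')(437), 67818) = Add(Pow(Add(-13, 437), 2), 67818) = Add(Pow(424, 2), 67818) = Add(179776, 67818) = 247594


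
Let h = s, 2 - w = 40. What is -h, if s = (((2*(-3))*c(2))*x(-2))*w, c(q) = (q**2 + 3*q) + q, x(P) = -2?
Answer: 5472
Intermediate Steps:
w = -38 (w = 2 - 1*40 = 2 - 40 = -38)
c(q) = q**2 + 4*q
s = -5472 (s = (((2*(-3))*(2*(4 + 2)))*(-2))*(-38) = (-12*6*(-2))*(-38) = (-6*12*(-2))*(-38) = -72*(-2)*(-38) = 144*(-38) = -5472)
h = -5472
-h = -1*(-5472) = 5472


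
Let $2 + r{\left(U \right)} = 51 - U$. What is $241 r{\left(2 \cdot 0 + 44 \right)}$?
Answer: $1205$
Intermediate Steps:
$r{\left(U \right)} = 49 - U$ ($r{\left(U \right)} = -2 - \left(-51 + U\right) = 49 - U$)
$241 r{\left(2 \cdot 0 + 44 \right)} = 241 \left(49 - \left(2 \cdot 0 + 44\right)\right) = 241 \left(49 - \left(0 + 44\right)\right) = 241 \left(49 - 44\right) = 241 \cdot 5 = 1205$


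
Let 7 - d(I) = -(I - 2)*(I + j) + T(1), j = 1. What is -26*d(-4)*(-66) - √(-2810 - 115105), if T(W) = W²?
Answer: 41184 - I*√117915 ≈ 41184.0 - 343.39*I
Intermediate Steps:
d(I) = 6 + (1 + I)*(-2 + I) (d(I) = 7 - (-(I - 2)*(I + 1) + 1²) = 7 - (-(-2 + I)*(1 + I) + 1) = 7 - (-(1 + I)*(-2 + I) + 1) = 7 - (1 - (1 + I)*(-2 + I)) = 7 + (-1 + (1 + I)*(-2 + I)) = 6 + (1 + I)*(-2 + I))
-26*d(-4)*(-66) - √(-2810 - 115105) = -26*(4 + (-4)² - 1*(-4))*(-66) - √(-2810 - 115105) = -26*(4 + 16 + 4)*(-66) - √(-117915) = -26*24*(-66) - I*√117915 = -624*(-66) - I*√117915 = 41184 - I*√117915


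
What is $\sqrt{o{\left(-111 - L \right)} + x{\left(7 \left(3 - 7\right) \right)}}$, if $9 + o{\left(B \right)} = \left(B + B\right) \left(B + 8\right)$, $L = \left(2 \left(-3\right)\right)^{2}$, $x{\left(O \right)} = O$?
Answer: $\sqrt{40829} \approx 202.06$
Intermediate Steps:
$L = 36$ ($L = \left(-6\right)^{2} = 36$)
$o{\left(B \right)} = -9 + 2 B \left(8 + B\right)$ ($o{\left(B \right)} = -9 + \left(B + B\right) \left(B + 8\right) = -9 + 2 B \left(8 + B\right)$)
$\sqrt{o{\left(-111 - L \right)} + x{\left(7 \left(3 - 7\right) \right)}} = \sqrt{\left(-9 + 2 \left(-111 - 36\right)^{2} + 16 \left(-111 - 36\right)\right) + 7 \left(3 - 7\right)} = \sqrt{\left(-9 + 2 \left(-111 - 36\right)^{2} + 16 \left(-111 - 36\right)\right) + 7 \left(-4\right)} = \sqrt{\left(-9 + 2 \left(-147\right)^{2} + 16 \left(-147\right)\right) - 28} = \sqrt{\left(-9 + 2 \cdot 21609 - 2352\right) - 28} = \sqrt{\left(-9 + 43218 - 2352\right) - 28} = \sqrt{40857 - 28} = \sqrt{40829}$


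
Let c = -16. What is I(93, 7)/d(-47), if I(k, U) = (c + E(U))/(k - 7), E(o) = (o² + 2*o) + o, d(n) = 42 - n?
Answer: 27/3827 ≈ 0.0070551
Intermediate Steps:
E(o) = o² + 3*o
I(k, U) = (-16 + U*(3 + U))/(-7 + k) (I(k, U) = (-16 + U*(3 + U))/(k - 7) = (-16 + U*(3 + U))/(-7 + k))
I(93, 7)/d(-47) = ((-16 + 7*(3 + 7))/(-7 + 93))/(42 - 1*(-47)) = ((-16 + 7*10)/86)/(42 + 47) = ((-16 + 70)/86)/89 = ((1/86)*54)*(1/89) = (27/43)*(1/89) = 27/3827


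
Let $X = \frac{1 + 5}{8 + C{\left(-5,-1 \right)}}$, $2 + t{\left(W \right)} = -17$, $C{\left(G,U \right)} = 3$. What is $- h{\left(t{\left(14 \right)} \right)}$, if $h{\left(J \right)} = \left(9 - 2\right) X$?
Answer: $- \frac{42}{11} \approx -3.8182$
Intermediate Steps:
$t{\left(W \right)} = -19$ ($t{\left(W \right)} = -2 - 17 = -19$)
$X = \frac{6}{11}$ ($X = \frac{1 + 5}{8 + 3} = \frac{6}{11} \approx 0.54545$)
$h{\left(J \right)} = \frac{42}{11}$ ($h{\left(J \right)} = \left(9 - 2\right) \frac{6}{11} = 7 \cdot \frac{6}{11} = \frac{42}{11}$)
$- h{\left(t{\left(14 \right)} \right)} = \left(-1\right) \frac{42}{11} = - \frac{42}{11}$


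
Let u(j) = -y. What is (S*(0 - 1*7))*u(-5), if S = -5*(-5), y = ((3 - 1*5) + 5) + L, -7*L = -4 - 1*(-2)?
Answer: 575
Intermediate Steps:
L = 2/7 (L = -(-4 - 1*(-2))/7 = -(-4 + 2)/7 = -1/7*(-2) = 2/7 ≈ 0.28571)
y = 23/7 (y = ((3 - 1*5) + 5) + 2/7 = ((3 - 5) + 5) + 2/7 = (-2 + 5) + 2/7 = 3 + 2/7 = 23/7 ≈ 3.2857)
S = 25
u(j) = -23/7 (u(j) = -1*23/7 = -23/7)
(S*(0 - 1*7))*u(-5) = (25*(0 - 1*7))*(-23/7) = (25*(0 - 7))*(-23/7) = (25*(-7))*(-23/7) = -175*(-23/7) = 575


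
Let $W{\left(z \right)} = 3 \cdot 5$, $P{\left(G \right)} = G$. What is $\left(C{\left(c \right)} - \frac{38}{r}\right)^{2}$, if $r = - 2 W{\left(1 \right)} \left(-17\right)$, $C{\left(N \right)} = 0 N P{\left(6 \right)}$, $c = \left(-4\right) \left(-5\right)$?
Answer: $\frac{361}{65025} \approx 0.0055517$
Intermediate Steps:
$c = 20$
$W{\left(z \right)} = 15$
$C{\left(N \right)} = 0$ ($C{\left(N \right)} = 0 N 6 = 0 \cdot 6 = 0$)
$r = 510$ ($r = \left(-2\right) 15 \left(-17\right) = \left(-30\right) \left(-17\right) = 510$)
$\left(C{\left(c \right)} - \frac{38}{r}\right)^{2} = \left(0 - \frac{38}{510}\right)^{2} = \left(0 - \frac{19}{255}\right)^{2} = \left(- \frac{19}{255}\right)^{2} = \frac{361}{65025}$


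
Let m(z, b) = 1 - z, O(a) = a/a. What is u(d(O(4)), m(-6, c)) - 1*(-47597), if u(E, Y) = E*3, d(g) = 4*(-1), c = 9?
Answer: 47585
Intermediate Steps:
O(a) = 1
d(g) = -4
u(E, Y) = 3*E
u(d(O(4)), m(-6, c)) - 1*(-47597) = 3*(-4) - 1*(-47597) = -12 + 47597 = 47585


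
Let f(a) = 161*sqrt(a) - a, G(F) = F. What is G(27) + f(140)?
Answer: -113 + 322*sqrt(35) ≈ 1792.0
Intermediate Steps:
f(a) = -a + 161*sqrt(a)
G(27) + f(140) = 27 + (-1*140 + 161*sqrt(140)) = 27 + (-140 + 161*(2*sqrt(35))) = 27 + (-140 + 322*sqrt(35)) = -113 + 322*sqrt(35)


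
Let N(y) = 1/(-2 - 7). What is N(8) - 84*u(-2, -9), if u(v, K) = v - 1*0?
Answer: 1511/9 ≈ 167.89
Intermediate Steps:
u(v, K) = v (u(v, K) = v + 0 = v)
N(y) = -1/9 (N(y) = 1/(-9) = -1/9)
N(8) - 84*u(-2, -9) = -1/9 - 84*(-2) = -1/9 + 168 = 1511/9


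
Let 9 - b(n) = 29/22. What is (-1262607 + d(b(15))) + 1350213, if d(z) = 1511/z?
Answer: 14838656/169 ≈ 87803.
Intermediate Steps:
b(n) = 169/22 (b(n) = 9 - 29/22 = 169/22)
(-1262607 + d(b(15))) + 1350213 = (-1262607 + 1511/(169/22)) + 1350213 = (-1262607 + 1511*(22/169)) + 1350213 = (-1262607 + 33242/169) + 1350213 = -213347341/169 + 1350213 = 14838656/169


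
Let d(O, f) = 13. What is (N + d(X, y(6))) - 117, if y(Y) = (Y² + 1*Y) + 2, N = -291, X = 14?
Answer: -395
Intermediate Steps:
y(Y) = 2 + Y + Y² (y(Y) = (Y² + Y) + 2 = (Y + Y²) + 2 = 2 + Y + Y²)
(N + d(X, y(6))) - 117 = (-291 + 13) - 117 = -278 - 117 = -395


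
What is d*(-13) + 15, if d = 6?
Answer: -63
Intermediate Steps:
d*(-13) + 15 = 6*(-13) + 15 = -78 + 15 = -63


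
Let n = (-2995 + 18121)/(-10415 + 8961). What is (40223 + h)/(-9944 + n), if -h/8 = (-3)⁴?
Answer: -28771025/7236851 ≈ -3.9756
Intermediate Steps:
n = -7563/727 (n = 15126/(-1454) = 15126*(-1/1454) = -7563/727 ≈ -10.403)
h = -648 (h = -8*(-3)⁴ = -8*81 = -648)
(40223 + h)/(-9944 + n) = (40223 - 648)/(-9944 - 7563/727) = 39575/(-7236851/727) = 39575*(-727/7236851) = -28771025/7236851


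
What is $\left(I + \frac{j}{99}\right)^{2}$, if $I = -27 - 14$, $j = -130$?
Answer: $\frac{17547721}{9801} \approx 1790.4$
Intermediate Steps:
$I = -41$ ($I = -27 - 14 = -41$)
$\left(I + \frac{j}{99}\right)^{2} = \left(-41 - \frac{130}{99}\right)^{2} = \left(- \frac{4189}{99}\right)^{2} = \frac{17547721}{9801}$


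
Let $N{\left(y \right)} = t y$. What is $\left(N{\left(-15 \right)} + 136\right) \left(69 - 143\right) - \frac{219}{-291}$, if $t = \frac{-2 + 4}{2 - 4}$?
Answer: $- \frac{1083805}{97} \approx -11173.0$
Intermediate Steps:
$t = -1$ ($t = \frac{2}{-2} = 2 \left(- \frac{1}{2}\right) = -1$)
$N{\left(y \right)} = - y$
$\left(N{\left(-15 \right)} + 136\right) \left(69 - 143\right) - \frac{219}{-291} = \left(\left(-1\right) \left(-15\right) + 136\right) \left(69 - 143\right) - \frac{219}{-291} = \left(15 + 136\right) \left(69 - 143\right) - 219 \left(- \frac{1}{291}\right) = 151 \left(-74\right) - - \frac{73}{97} = -11174 + \frac{73}{97} = - \frac{1083805}{97}$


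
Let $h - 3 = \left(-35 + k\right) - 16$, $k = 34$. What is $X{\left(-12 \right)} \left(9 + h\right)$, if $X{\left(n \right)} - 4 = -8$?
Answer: $20$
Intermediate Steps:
$X{\left(n \right)} = -4$ ($X{\left(n \right)} = 4 - 8 = -4$)
$h = -14$ ($h = 3 + \left(\left(-35 + 34\right) - 16\right) = 3 - 17 = -14$)
$X{\left(-12 \right)} \left(9 + h\right) = - 4 \left(9 - 14\right) = \left(-4\right) \left(-5\right) = 20$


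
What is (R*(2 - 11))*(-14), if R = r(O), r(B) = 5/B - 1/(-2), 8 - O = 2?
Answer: 168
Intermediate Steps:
O = 6 (O = 8 - 1*2 = 8 - 2 = 6)
r(B) = 1/2 + 5/B (r(B) = 5/B - 1*(-1/2) = 5/B + 1/2 = 1/2 + 5/B)
R = 4/3 (R = (1/2)*(10 + 6)/6 = (1/2)*(1/6)*16 = 4/3 ≈ 1.3333)
(R*(2 - 11))*(-14) = (4*(2 - 11)/3)*(-14) = ((4/3)*(-9))*(-14) = -12*(-14) = 168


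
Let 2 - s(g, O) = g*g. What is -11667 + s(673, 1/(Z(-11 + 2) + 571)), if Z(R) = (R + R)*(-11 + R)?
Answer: -464594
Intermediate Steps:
Z(R) = 2*R*(-11 + R) (Z(R) = (2*R)*(-11 + R) = 2*R*(-11 + R))
s(g, O) = 2 - g² (s(g, O) = 2 - g*g = 2 - g²)
-11667 + s(673, 1/(Z(-11 + 2) + 571)) = -11667 + (2 - 1*673²) = -11667 + (2 - 1*452929) = -11667 + (2 - 452929) = -11667 - 452927 = -464594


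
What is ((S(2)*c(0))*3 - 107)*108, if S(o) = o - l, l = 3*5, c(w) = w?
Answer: -11556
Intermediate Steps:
l = 15
S(o) = -15 + o (S(o) = o - 1*15 = o - 15 = -15 + o)
((S(2)*c(0))*3 - 107)*108 = (((-15 + 2)*0)*3 - 107)*108 = (-13*0*3 - 107)*108 = (0*3 - 107)*108 = (0 - 107)*108 = -107*108 = -11556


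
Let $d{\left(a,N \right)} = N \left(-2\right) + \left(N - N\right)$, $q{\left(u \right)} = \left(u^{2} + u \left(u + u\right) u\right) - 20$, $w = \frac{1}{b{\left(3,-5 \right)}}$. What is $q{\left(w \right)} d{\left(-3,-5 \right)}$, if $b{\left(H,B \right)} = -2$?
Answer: $-200$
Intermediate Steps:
$w = - \frac{1}{2}$ ($w = \frac{1}{-2} = - \frac{1}{2} \approx -0.5$)
$q{\left(u \right)} = -20 + u^{2} + 2 u^{3}$ ($q{\left(u \right)} = \left(u^{2} + u 2 u u\right) - 20 = \left(u^{2} + 2 u^{2} u\right) - 20 = \left(u^{2} + 2 u^{3}\right) - 20 = -20 + u^{2} + 2 u^{3}$)
$d{\left(a,N \right)} = - 2 N$ ($d{\left(a,N \right)} = - 2 N + 0 = - 2 N$)
$q{\left(w \right)} d{\left(-3,-5 \right)} = \left(-20 + \left(- \frac{1}{2}\right)^{2} + 2 \left(- \frac{1}{2}\right)^{3}\right) \left(\left(-2\right) \left(-5\right)\right) = \left(-20 + \frac{1}{4} + 2 \left(- \frac{1}{8}\right)\right) 10 = \left(-20 + \frac{1}{4} - \frac{1}{4}\right) 10 = \left(-20\right) 10 = -200$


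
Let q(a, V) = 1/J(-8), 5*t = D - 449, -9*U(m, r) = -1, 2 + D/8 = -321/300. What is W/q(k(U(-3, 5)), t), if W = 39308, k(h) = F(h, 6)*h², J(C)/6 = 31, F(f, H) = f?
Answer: 7311288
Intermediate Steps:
D = -614/25 (D = -16 + 8*(-321/300) = -16 + 8*(-321*1/300) = -16 + 8*(-107/100) = -16 - 214/25 = -614/25 ≈ -24.560)
U(m, r) = ⅑ (U(m, r) = -⅑*(-1) = ⅑)
J(C) = 186 (J(C) = 6*31 = 186)
k(h) = h³ (k(h) = h*h² = h³)
t = -11839/125 (t = (-614/25 - 449)/5 = (⅕)*(-11839/25) = -11839/125 ≈ -94.712)
q(a, V) = 1/186
W/q(k(U(-3, 5)), t) = 39308/(1/186) = 39308*186 = 7311288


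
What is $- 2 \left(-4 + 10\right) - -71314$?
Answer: $71302$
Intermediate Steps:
$- 2 \left(-4 + 10\right) - -71314 = \left(-2\right) 6 + 71314 = -12 + 71314 = 71302$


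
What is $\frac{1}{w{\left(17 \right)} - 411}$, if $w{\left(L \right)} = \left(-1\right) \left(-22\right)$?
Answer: $- \frac{1}{389} \approx -0.0025707$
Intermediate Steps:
$w{\left(L \right)} = 22$
$\frac{1}{w{\left(17 \right)} - 411} = \frac{1}{22 - 411} = \frac{1}{-389} = - \frac{1}{389}$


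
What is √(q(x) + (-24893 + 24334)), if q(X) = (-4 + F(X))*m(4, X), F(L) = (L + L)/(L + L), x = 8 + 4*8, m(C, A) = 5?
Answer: I*√574 ≈ 23.958*I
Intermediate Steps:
x = 40 (x = 8 + 32 = 40)
F(L) = 1 (F(L) = (2*L)/((2*L)) = (2*L)*(1/(2*L)) = 1)
q(X) = -15 (q(X) = (-4 + 1)*5 = -3*5 = -15)
√(q(x) + (-24893 + 24334)) = √(-15 + (-24893 + 24334)) = √(-15 - 559) = √(-574) = I*√574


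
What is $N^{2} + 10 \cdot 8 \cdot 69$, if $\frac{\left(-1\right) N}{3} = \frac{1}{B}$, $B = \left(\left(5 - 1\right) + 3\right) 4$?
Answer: $\frac{4327689}{784} \approx 5520.0$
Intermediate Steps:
$B = 28$ ($B = \left(4 + 3\right) 4 = 7 \cdot 4 = 28$)
$N = - \frac{3}{28} \approx -0.10714$
$N^{2} + 10 \cdot 8 \cdot 69 = \left(- \frac{3}{28}\right)^{2} + 10 \cdot 8 \cdot 69 = \frac{9}{784} + 80 \cdot 69 = \frac{9}{784} + 5520 = \frac{4327689}{784}$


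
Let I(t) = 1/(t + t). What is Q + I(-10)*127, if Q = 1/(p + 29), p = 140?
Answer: -21443/3380 ≈ -6.3441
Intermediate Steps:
I(t) = 1/(2*t)
Q = 1/169 (Q = 1/(140 + 29) = 1/169 ≈ 0.0059172)
Q + I(-10)*127 = 1/169 + ((1/2)/(-10))*127 = 1/169 + ((1/2)*(-1/10))*127 = 1/169 - 1/20*127 = 1/169 - 127/20 = -21443/3380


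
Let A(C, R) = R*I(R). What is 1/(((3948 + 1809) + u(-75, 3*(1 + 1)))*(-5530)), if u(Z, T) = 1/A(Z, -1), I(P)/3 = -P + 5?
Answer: -9/286523125 ≈ -3.1411e-8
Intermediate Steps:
I(P) = 15 - 3*P (I(P) = 3*(-P + 5) = 3*(5 - P) = 15 - 3*P)
A(C, R) = R*(15 - 3*R)
u(Z, T) = -1/18 (u(Z, T) = 1/(3*(-1)*(5 - 1*(-1))) = 1/(3*(-1)*(5 + 1)) = 1/(3*(-1)*6) = 1/(-18) = -1/18)
1/(((3948 + 1809) + u(-75, 3*(1 + 1)))*(-5530)) = 1/(((3948 + 1809) - 1/18)*(-5530)) = -1/5530/(5757 - 1/18) = -1/5530/(103625/18) = (18/103625)*(-1/5530) = -9/286523125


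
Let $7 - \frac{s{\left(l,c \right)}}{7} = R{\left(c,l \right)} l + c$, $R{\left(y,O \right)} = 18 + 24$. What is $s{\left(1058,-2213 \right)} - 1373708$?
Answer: $-1669220$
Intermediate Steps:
$R{\left(y,O \right)} = 42$
$s{\left(l,c \right)} = 49 - 294 l - 7 c$ ($s{\left(l,c \right)} = 49 - 7 \left(42 l + c\right) = 49 - 7 \left(c + 42 l\right) = 49 - \left(7 c + 294 l\right) = 49 - 294 l - 7 c$)
$s{\left(1058,-2213 \right)} - 1373708 = \left(49 - 311052 - -15491\right) - 1373708 = \left(49 - 311052 + 15491\right) - 1373708 = -295512 - 1373708 = -1669220$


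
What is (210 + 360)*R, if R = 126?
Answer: 71820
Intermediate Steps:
(210 + 360)*R = (210 + 360)*126 = 570*126 = 71820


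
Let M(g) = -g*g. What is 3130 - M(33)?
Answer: 4219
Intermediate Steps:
M(g) = -g**2
3130 - M(33) = 3130 - (-1)*33**2 = 3130 - (-1)*1089 = 3130 - 1*(-1089) = 3130 + 1089 = 4219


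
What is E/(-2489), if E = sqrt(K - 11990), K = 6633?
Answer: -I*sqrt(5357)/2489 ≈ -0.029406*I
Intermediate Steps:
E = I*sqrt(5357) (E = sqrt(6633 - 11990) = sqrt(-5357) = I*sqrt(5357) ≈ 73.192*I)
E/(-2489) = (I*sqrt(5357))/(-2489) = (I*sqrt(5357))*(-1/2489) = -I*sqrt(5357)/2489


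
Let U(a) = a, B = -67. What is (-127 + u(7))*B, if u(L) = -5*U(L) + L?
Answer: 10385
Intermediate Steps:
u(L) = -4*L (u(L) = -5*L + L = -4*L)
(-127 + u(7))*B = (-127 - 4*7)*(-67) = (-127 - 28)*(-67) = -155*(-67) = 10385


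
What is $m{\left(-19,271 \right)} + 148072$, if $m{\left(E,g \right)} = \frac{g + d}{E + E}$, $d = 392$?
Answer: $\frac{5626073}{38} \approx 1.4805 \cdot 10^{5}$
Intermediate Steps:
$m{\left(E,g \right)} = \frac{392 + g}{2 E}$ ($m{\left(E,g \right)} = \frac{g + 392}{E + E} = \frac{392 + g}{2 E}$)
$m{\left(-19,271 \right)} + 148072 = \frac{392 + 271}{2 \left(-19\right)} + 148072 = \frac{1}{2} \left(- \frac{1}{19}\right) 663 + 148072 = - \frac{663}{38} + 148072 = \frac{5626073}{38}$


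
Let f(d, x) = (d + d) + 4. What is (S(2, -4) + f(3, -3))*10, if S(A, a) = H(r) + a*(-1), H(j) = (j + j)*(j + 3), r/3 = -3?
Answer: 1220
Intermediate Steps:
f(d, x) = 4 + 2*d (f(d, x) = 2*d + 4 = 4 + 2*d)
r = -9 (r = 3*(-3) = -9)
H(j) = 2*j*(3 + j) (H(j) = (2*j)*(3 + j) = 2*j*(3 + j))
S(A, a) = 108 - a (S(A, a) = 2*(-9)*(3 - 9) + a*(-1) = 2*(-9)*(-6) - a = 108 - a)
(S(2, -4) + f(3, -3))*10 = ((108 - 1*(-4)) + (4 + 2*3))*10 = ((108 + 4) + (4 + 6))*10 = (112 + 10)*10 = 122*10 = 1220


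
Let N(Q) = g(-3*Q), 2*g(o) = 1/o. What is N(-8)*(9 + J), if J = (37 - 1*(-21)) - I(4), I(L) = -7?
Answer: 37/24 ≈ 1.5417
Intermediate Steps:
g(o) = 1/(2*o) (g(o) = (1/o)/2 = 1/(2*o))
N(Q) = -1/(6*Q) (N(Q) = 1/(2*((-3*Q))) = (-1/(3*Q))/2 = -1/(6*Q))
J = 65 (J = (37 - 1*(-21)) - 1*(-7) = (37 + 21) + 7 = 58 + 7 = 65)
N(-8)*(9 + J) = (-1/6/(-8))*(9 + 65) = -1/6*(-1/8)*74 = (1/48)*74 = 37/24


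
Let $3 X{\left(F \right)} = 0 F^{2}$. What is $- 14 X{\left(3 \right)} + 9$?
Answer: $9$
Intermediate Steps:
$X{\left(F \right)} = 0$ ($X{\left(F \right)} = \frac{0 F^{2}}{3} = \frac{1}{3} \cdot 0 = 0$)
$- 14 X{\left(3 \right)} + 9 = \left(-14\right) 0 + 9 = 0 + 9 = 9$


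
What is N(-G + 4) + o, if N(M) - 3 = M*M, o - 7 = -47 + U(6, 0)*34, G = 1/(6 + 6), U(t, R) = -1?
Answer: -8015/144 ≈ -55.660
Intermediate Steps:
G = 1/12 ≈ 0.083333
o = -74 (o = 7 + (-47 - 1*34) = 7 + (-47 - 34) = 7 - 81 = -74)
N(M) = 3 + M² (N(M) = 3 + M*M = 3 + M²)
N(-G + 4) + o = (3 + (-1*1/12 + 4)²) - 74 = (3 + (-1/12 + 4)²) - 74 = (3 + (47/12)²) - 74 = (3 + 2209/144) - 74 = 2641/144 - 74 = -8015/144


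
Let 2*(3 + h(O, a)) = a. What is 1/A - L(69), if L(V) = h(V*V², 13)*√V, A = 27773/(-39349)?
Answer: -39349/27773 - 7*√69/2 ≈ -30.490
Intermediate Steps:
A = -27773/39349 (A = 27773*(-1/39349) = -27773/39349 ≈ -0.70581)
h(O, a) = -3 + a/2
L(V) = 7*√V/2 (L(V) = (-3 + (½)*13)*√V = (-3 + 13/2)*√V = 7*√V/2)
1/A - L(69) = 1/(-27773/39349) - 7*√69/2 = -39349/27773 - 7*√69/2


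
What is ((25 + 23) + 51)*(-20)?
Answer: -1980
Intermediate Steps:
((25 + 23) + 51)*(-20) = (48 + 51)*(-20) = 99*(-20) = -1980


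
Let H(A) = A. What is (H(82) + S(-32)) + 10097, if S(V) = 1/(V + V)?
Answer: 651455/64 ≈ 10179.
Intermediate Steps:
S(V) = 1/(2*V)
(H(82) + S(-32)) + 10097 = (82 + (½)/(-32)) + 10097 = (82 + (½)*(-1/32)) + 10097 = (82 - 1/64) + 10097 = 5247/64 + 10097 = 651455/64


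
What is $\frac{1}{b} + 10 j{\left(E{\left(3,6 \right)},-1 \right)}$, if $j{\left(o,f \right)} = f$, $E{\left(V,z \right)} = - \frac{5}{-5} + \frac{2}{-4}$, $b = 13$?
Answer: $- \frac{129}{13} \approx -9.9231$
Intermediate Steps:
$E{\left(V,z \right)} = \frac{1}{2}$ ($E{\left(V,z \right)} = \left(-5\right) \left(- \frac{1}{5}\right) + 2 \left(- \frac{1}{4}\right) = 1 - \frac{1}{2} = \frac{1}{2}$)
$\frac{1}{b} + 10 j{\left(E{\left(3,6 \right)},-1 \right)} = \frac{1}{13} + 10 \left(-1\right) = \frac{1}{13} - 10 = - \frac{129}{13}$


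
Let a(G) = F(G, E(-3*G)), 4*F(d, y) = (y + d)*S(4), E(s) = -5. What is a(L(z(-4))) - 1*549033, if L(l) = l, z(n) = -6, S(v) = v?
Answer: -549044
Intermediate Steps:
F(d, y) = d + y (F(d, y) = ((y + d)*4)/4 = ((d + y)*4)/4 = (4*d + 4*y)/4 = d + y)
a(G) = -5 + G (a(G) = G - 5 = -5 + G)
a(L(z(-4))) - 1*549033 = (-5 - 6) - 1*549033 = -11 - 549033 = -549044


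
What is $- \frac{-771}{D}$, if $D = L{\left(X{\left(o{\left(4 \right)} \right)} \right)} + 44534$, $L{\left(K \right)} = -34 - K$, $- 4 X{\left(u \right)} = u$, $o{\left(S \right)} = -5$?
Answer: $\frac{3084}{177995} \approx 0.017326$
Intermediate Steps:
$X{\left(u \right)} = - \frac{u}{4}$
$D = \frac{177995}{4}$ ($D = \left(-34 - \left(- \frac{1}{4}\right) \left(-5\right)\right) + 44534 = \left(-34 - \frac{5}{4}\right) + 44534 = - \frac{141}{4} + 44534 = \frac{177995}{4} \approx 44499.0$)
$- \frac{-771}{D} = - \frac{-771}{\frac{177995}{4}} = - \frac{\left(-771\right) 4}{177995} = \left(-1\right) \left(- \frac{3084}{177995}\right) = \frac{3084}{177995}$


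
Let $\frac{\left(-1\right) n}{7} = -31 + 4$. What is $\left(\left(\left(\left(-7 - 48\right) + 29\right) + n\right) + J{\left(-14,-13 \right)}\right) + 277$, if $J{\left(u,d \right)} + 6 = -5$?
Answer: $429$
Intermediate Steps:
$J{\left(u,d \right)} = -11$ ($J{\left(u,d \right)} = -6 - 5 = -11$)
$n = 189$ ($n = - 7 \left(-31 + 4\right) = \left(-7\right) \left(-27\right) = 189$)
$\left(\left(\left(\left(-7 - 48\right) + 29\right) + n\right) + J{\left(-14,-13 \right)}\right) + 277 = \left(\left(\left(\left(-7 - 48\right) + 29\right) + 189\right) - 11\right) + 277 = \left(\left(\left(-55 + 29\right) + 189\right) - 11\right) + 277 = \left(\left(-26 + 189\right) - 11\right) + 277 = \left(163 - 11\right) + 277 = 152 + 277 = 429$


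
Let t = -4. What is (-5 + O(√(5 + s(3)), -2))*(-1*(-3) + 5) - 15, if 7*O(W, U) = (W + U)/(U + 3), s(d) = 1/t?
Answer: -401/7 + 4*√19/7 ≈ -54.795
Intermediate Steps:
s(d) = -¼ (s(d) = 1/(-4) = -¼)
O(W, U) = (U + W)/(7*(3 + U)) (O(W, U) = ((W + U)/(U + 3))/7 = ((U + W)/(3 + U))/7 = (U + W)/(7*(3 + U)))
(-5 + O(√(5 + s(3)), -2))*(-1*(-3) + 5) - 15 = (-5 + (-2 + √(5 - ¼))/(7*(3 - 2)))*(-1*(-3) + 5) - 15 = (-5 + (⅐)*(-2 + √(19/4))/1)*(3 + 5) - 15 = (-5 + (⅐)*1*(-2 + √19/2))*8 - 15 = (-5 + (-2/7 + √19/14))*8 - 15 = (-37/7 + √19/14)*8 - 15 = (-296/7 + 4*√19/7) - 15 = -401/7 + 4*√19/7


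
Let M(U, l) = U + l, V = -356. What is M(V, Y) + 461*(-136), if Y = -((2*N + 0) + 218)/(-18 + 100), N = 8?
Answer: -2585249/41 ≈ -63055.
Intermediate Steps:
Y = -117/41 (Y = -((2*8 + 0) + 218)/(-18 + 100) = -((16 + 0) + 218)/82 = -(16 + 218)/82 = -234/82 = -1*117/41 = -117/41 ≈ -2.8537)
M(V, Y) + 461*(-136) = (-356 - 117/41) + 461*(-136) = -14713/41 - 62696 = -2585249/41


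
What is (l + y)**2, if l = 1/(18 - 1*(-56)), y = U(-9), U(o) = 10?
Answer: 549081/5476 ≈ 100.27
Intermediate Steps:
y = 10
l = 1/74 (l = 1/(18 + 56) = 1/74 ≈ 0.013514)
(l + y)**2 = (1/74 + 10)**2 = (741/74)**2 = 549081/5476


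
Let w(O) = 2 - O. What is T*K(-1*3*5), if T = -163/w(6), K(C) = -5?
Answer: -815/4 ≈ -203.75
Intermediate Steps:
T = 163/4 (T = -163/(2 - 1*6) = -163/(2 - 6) = -163/(-4) = -163*(-¼) = 163/4 ≈ 40.750)
T*K(-1*3*5) = (163/4)*(-5) = -815/4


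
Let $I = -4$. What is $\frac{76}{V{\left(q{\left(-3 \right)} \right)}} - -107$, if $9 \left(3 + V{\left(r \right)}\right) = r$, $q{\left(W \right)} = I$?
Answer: $\frac{2633}{31} \approx 84.935$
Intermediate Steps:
$q{\left(W \right)} = -4$
$V{\left(r \right)} = -3 + \frac{r}{9}$
$\frac{76}{V{\left(q{\left(-3 \right)} \right)}} - -107 = \frac{76}{-3 + \frac{1}{9} \left(-4\right)} - -107 = \frac{76}{-3 - \frac{4}{9}} + 107 = \frac{76}{- \frac{31}{9}} + 107 = 76 \left(- \frac{9}{31}\right) + 107 = - \frac{684}{31} + 107 = \frac{2633}{31}$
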